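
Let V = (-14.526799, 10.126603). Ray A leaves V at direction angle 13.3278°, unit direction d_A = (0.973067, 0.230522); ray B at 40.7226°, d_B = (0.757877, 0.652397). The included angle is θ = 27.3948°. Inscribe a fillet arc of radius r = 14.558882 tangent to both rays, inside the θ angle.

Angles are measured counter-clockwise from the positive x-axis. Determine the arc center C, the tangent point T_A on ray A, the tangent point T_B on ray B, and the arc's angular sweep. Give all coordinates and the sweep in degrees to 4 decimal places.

center=(40.2429,38.0635) T_A=(43.5991,23.8968) T_B=(30.7448,49.0974) sweep=152.6052

bisector direction at 27.0252° = (0.890807,0.454382)
center distance |VC| = r/sin(θ/2) = 14.558882/sin(13.6974°) = 61.483308
C = V + |VC|·bis = (40.2429,38.0635)
T_A = V + ((C−V)·d_A)·d_A = V + 59.7347·d_A = (43.5991,23.8968)
T_B = V + ((C−V)·d_B)·d_B = V + 59.7347·d_B = (30.7448,49.0974)
sweep = 180° − θ = 152.6052°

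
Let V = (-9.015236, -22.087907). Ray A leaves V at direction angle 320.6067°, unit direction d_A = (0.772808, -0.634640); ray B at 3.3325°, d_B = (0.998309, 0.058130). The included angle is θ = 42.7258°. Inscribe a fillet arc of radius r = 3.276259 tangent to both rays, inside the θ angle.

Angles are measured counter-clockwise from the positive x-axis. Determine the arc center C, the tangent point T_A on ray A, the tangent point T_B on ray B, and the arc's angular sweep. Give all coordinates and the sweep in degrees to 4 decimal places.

center=(-0.4630,-24.8717) T_A=(-2.5422,-27.4036) T_B=(-0.6534,-21.6010) sweep=137.2742

bisector direction at 341.9696° = (0.950892,-0.309522)
center distance |VC| = r/sin(θ/2) = 3.276259/sin(21.3629°) = 8.993945
C = V + |VC|·bis = (-0.4630,-24.8717)
T_A = V + ((C−V)·d_A)·d_A = V + 8.3760·d_A = (-2.5422,-27.4036)
T_B = V + ((C−V)·d_B)·d_B = V + 8.3760·d_B = (-0.6534,-21.6010)
sweep = 180° − θ = 137.2742°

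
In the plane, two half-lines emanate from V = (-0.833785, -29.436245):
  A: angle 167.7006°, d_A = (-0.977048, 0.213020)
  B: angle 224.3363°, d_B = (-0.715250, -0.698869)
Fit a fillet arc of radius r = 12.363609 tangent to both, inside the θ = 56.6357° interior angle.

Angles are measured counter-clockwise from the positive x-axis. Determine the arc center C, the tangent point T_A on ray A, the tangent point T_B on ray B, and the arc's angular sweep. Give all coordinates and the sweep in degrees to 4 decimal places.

bisector direction at 196.0185° = (-0.961173,-0.275947)
center distance |VC| = r/sin(θ/2) = 12.363609/sin(28.3178°) = 26.063631
C = V + |VC|·bis = (-25.8854,-36.6284)
T_A = V + ((C−V)·d_A)·d_A = V + 22.9446·d_A = (-23.2517,-24.5486)
T_B = V + ((C−V)·d_B)·d_B = V + 22.9446·d_B = (-17.2449,-45.4715)
sweep = 180° − θ = 123.3643°

center=(-25.8854,-36.6284) T_A=(-23.2517,-24.5486) T_B=(-17.2449,-45.4715) sweep=123.3643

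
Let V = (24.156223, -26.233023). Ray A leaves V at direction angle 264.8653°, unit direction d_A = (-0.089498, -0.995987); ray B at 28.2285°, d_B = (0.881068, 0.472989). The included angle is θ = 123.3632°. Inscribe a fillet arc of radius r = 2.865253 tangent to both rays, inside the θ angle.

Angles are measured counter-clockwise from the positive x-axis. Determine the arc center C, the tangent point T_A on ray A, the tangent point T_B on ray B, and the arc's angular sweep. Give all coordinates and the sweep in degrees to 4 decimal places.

center=(26.8718,-28.0272) T_A=(24.0180,-27.7708) T_B=(25.5166,-25.5027) sweep=56.6368

bisector direction at 326.5469° = (0.834337,-0.551254)
center distance |VC| = r/sin(θ/2) = 2.865253/sin(61.6816°) = 3.254767
C = V + |VC|·bis = (26.8718,-28.0272)
T_A = V + ((C−V)·d_A)·d_A = V + 1.5440·d_A = (24.0180,-27.7708)
T_B = V + ((C−V)·d_B)·d_B = V + 1.5440·d_B = (25.5166,-25.5027)
sweep = 180° − θ = 56.6368°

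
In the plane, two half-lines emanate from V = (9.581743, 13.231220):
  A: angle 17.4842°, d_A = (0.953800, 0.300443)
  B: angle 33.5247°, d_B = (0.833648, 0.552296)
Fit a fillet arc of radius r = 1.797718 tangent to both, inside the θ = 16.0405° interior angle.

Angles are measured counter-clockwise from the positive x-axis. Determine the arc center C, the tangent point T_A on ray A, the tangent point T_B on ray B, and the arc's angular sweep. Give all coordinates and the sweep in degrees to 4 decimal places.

center=(21.2109,18.7791) T_A=(21.7510,17.0645) T_B=(20.2180,20.2778) sweep=163.9595

bisector direction at 25.5045° = (0.902552,0.430581)
center distance |VC| = r/sin(θ/2) = 1.797718/sin(8.0203°) = 12.884735
C = V + |VC|·bis = (21.2109,18.7791)
T_A = V + ((C−V)·d_A)·d_A = V + 12.7587·d_A = (21.7510,17.0645)
T_B = V + ((C−V)·d_B)·d_B = V + 12.7587·d_B = (20.2180,20.2778)
sweep = 180° − θ = 163.9595°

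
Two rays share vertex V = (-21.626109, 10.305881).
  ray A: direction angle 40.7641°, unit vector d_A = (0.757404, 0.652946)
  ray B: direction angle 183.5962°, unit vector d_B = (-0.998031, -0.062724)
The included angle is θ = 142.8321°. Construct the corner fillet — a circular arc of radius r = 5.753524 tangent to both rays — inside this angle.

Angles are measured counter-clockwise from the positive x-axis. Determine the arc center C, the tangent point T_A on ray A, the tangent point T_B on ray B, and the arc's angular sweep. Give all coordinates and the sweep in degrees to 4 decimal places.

bisector direction at 112.1801° = (-0.377520,0.926001)
center distance |VC| = r/sin(θ/2) = 5.753524/sin(71.4160°) = 6.070029
C = V + |VC|·bis = (-23.9177,15.9267)
T_A = V + ((C−V)·d_A)·d_A = V + 1.9345·d_A = (-20.1609,11.5690)
T_B = V + ((C−V)·d_B)·d_B = V + 1.9345·d_B = (-23.5568,10.1845)
sweep = 180° − θ = 37.1679°

center=(-23.9177,15.9267) T_A=(-20.1609,11.5690) T_B=(-23.5568,10.1845) sweep=37.1679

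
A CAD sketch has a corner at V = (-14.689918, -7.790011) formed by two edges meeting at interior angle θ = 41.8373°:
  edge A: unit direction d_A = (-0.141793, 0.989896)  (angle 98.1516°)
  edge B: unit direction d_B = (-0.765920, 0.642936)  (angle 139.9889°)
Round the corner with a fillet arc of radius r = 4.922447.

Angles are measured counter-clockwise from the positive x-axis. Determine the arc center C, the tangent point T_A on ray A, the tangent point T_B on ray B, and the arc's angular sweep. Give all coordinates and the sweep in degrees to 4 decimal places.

center=(-21.3886,4.2599) T_A=(-16.5159,4.9579) T_B=(-24.5535,0.4897) sweep=138.1627

bisector direction at 119.0702° = (-0.485882,0.874025)
center distance |VC| = r/sin(θ/2) = 4.922447/sin(20.9186°) = 13.786742
C = V + |VC|·bis = (-21.3886,4.2599)
T_A = V + ((C−V)·d_A)·d_A = V + 12.8780·d_A = (-16.5159,4.9579)
T_B = V + ((C−V)·d_B)·d_B = V + 12.8780·d_B = (-24.5535,0.4897)
sweep = 180° − θ = 138.1627°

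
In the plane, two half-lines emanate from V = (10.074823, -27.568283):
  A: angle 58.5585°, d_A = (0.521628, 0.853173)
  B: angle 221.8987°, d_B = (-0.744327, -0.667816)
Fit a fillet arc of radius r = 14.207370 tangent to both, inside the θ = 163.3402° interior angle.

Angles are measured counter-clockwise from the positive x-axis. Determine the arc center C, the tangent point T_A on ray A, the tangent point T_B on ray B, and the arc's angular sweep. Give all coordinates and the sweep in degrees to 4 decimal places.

center=(-0.9614,-18.3826) T_A=(11.1599,-25.7935) T_B=(8.5265,-28.9575) sweep=16.6598

bisector direction at 140.2286° = (-0.768603,0.639726)
center distance |VC| = r/sin(θ/2) = 14.207370/sin(81.6701°) = 14.358851
C = V + |VC|·bis = (-0.9614,-18.3826)
T_A = V + ((C−V)·d_A)·d_A = V + 2.0802·d_A = (11.1599,-25.7935)
T_B = V + ((C−V)·d_B)·d_B = V + 2.0802·d_B = (8.5265,-28.9575)
sweep = 180° − θ = 16.6598°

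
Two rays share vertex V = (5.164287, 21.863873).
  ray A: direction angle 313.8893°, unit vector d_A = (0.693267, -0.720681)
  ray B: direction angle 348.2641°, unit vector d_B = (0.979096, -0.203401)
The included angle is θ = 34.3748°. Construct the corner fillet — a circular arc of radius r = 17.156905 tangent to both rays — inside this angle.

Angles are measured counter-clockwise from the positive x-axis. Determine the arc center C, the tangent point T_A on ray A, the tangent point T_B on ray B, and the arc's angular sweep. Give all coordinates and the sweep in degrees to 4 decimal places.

bisector direction at 331.0767° = (0.875268,-0.483638)
center distance |VC| = r/sin(θ/2) = 17.156905/sin(17.1874°) = 58.060992
C = V + |VC|·bis = (55.9832,-6.2166)
T_A = V + ((C−V)·d_A)·d_A = V + 55.4682·d_A = (43.6186,-18.1110)
T_B = V + ((C−V)·d_B)·d_B = V + 55.4682·d_B = (59.4729,10.5816)
sweep = 180° − θ = 145.6252°

center=(55.9832,-6.2166) T_A=(43.6186,-18.1110) T_B=(59.4729,10.5816) sweep=145.6252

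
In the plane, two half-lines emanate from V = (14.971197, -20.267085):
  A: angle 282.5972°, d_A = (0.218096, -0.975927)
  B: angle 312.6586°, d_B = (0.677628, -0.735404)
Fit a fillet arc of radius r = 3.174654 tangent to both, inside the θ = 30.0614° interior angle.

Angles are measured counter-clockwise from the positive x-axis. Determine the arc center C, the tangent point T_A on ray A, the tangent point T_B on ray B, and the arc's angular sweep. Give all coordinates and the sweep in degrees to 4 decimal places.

bisector direction at 297.6279° = (0.463728,-0.885978)
center distance |VC| = r/sin(θ/2) = 3.174654/sin(15.0307°) = 12.241444
C = V + |VC|·bis = (20.6479,-31.1127)
T_A = V + ((C−V)·d_A)·d_A = V + 11.8226·d_A = (17.5497,-31.8051)
T_B = V + ((C−V)·d_B)·d_B = V + 11.8226·d_B = (22.9825,-28.9615)
sweep = 180° − θ = 149.9386°

center=(20.6479,-31.1127) T_A=(17.5497,-31.8051) T_B=(22.9825,-28.9615) sweep=149.9386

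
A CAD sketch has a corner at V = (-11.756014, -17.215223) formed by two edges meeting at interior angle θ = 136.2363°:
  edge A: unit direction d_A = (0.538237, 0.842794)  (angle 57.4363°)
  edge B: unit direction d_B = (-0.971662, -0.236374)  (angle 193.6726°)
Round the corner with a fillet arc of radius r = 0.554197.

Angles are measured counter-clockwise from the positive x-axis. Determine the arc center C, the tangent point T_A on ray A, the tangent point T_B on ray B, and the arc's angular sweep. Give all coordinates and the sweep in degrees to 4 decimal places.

center=(-12.1033,-16.7293) T_A=(-11.6362,-17.0276) T_B=(-11.9723,-17.2678) sweep=43.7637

bisector direction at 125.5545° = (-0.581476,0.813563)
center distance |VC| = r/sin(θ/2) = 0.554197/sin(68.1181°) = 0.597224
C = V + |VC|·bis = (-12.1033,-16.7293)
T_A = V + ((C−V)·d_A)·d_A = V + 0.2226·d_A = (-11.6362,-17.0276)
T_B = V + ((C−V)·d_B)·d_B = V + 0.2226·d_B = (-11.9723,-17.2678)
sweep = 180° − θ = 43.7637°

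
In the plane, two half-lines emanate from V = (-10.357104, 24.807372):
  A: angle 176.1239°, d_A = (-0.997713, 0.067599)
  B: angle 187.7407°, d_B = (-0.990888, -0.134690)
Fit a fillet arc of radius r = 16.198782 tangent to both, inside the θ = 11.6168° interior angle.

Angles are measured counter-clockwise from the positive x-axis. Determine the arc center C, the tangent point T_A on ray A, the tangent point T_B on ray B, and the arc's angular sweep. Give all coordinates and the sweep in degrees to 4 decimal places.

center=(-170.3297,19.4103) T_A=(-169.2347,35.5720) T_B=(-168.1479,3.3591) sweep=168.3832

bisector direction at 181.9323° = (-0.999431,-0.033719)
center distance |VC| = r/sin(θ/2) = 16.198782/sin(5.8084°) = 160.063610
C = V + |VC|·bis = (-170.3297,19.4103)
T_A = V + ((C−V)·d_A)·d_A = V + 159.2418·d_A = (-169.2347,35.5720)
T_B = V + ((C−V)·d_B)·d_B = V + 159.2418·d_B = (-168.1479,3.3591)
sweep = 180° − θ = 168.3832°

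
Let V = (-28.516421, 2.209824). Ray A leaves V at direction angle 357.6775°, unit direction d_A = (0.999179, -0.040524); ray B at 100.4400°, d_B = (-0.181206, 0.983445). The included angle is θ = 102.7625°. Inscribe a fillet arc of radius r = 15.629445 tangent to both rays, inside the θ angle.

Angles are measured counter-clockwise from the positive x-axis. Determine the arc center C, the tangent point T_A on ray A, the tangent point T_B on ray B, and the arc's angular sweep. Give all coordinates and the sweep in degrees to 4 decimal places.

bisector direction at 49.0588° = (0.655285,0.755382)
center distance |VC| = r/sin(θ/2) = 15.629445/sin(51.3813°) = 20.003993
C = V + |VC|·bis = (-15.4081,17.3205)
T_A = V + ((C−V)·d_A)·d_A = V + 12.4852·d_A = (-16.0415,1.7039)
T_B = V + ((C−V)·d_B)·d_B = V + 12.4852·d_B = (-30.7788,14.4883)
sweep = 180° − θ = 77.2375°

center=(-15.4081,17.3205) T_A=(-16.0415,1.7039) T_B=(-30.7788,14.4883) sweep=77.2375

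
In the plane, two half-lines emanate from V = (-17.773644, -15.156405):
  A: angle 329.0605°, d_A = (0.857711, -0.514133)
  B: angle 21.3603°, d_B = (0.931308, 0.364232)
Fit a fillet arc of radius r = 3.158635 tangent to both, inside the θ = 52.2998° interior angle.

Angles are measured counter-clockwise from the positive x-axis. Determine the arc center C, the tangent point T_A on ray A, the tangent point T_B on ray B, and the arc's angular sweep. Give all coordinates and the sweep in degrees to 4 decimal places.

bisector direction at 355.2104° = (0.996508,-0.083497)
center distance |VC| = r/sin(θ/2) = 3.158635/sin(26.1499°) = 7.166970
C = V + |VC|·bis = (-10.6317,-15.7548)
T_A = V + ((C−V)·d_A)·d_A = V + 6.4334·d_A = (-12.2557,-18.4640)
T_B = V + ((C−V)·d_B)·d_B = V + 6.4334·d_B = (-11.7822,-12.8132)
sweep = 180° − θ = 127.7002°

center=(-10.6317,-15.7548) T_A=(-12.2557,-18.4640) T_B=(-11.7822,-12.8132) sweep=127.7002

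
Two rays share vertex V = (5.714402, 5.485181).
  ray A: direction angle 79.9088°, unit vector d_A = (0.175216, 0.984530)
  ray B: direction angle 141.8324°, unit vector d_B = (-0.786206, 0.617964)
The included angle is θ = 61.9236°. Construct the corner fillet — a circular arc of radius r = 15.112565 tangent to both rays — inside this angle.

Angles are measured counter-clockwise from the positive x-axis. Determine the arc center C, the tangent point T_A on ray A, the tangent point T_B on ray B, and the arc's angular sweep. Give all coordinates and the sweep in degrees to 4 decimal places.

center=(-4.7508,32.9330) T_A=(10.1280,30.2851) T_B=(-14.0898,21.0514) sweep=118.0764

bisector direction at 110.8706° = (-0.356259,0.934387)
center distance |VC| = r/sin(θ/2) = 15.112565/sin(30.9618°) = 29.375218
C = V + |VC|·bis = (-4.7508,32.9330)
T_A = V + ((C−V)·d_A)·d_A = V + 25.1896·d_A = (10.1280,30.2851)
T_B = V + ((C−V)·d_B)·d_B = V + 25.1896·d_B = (-14.0898,21.0514)
sweep = 180° − θ = 118.0764°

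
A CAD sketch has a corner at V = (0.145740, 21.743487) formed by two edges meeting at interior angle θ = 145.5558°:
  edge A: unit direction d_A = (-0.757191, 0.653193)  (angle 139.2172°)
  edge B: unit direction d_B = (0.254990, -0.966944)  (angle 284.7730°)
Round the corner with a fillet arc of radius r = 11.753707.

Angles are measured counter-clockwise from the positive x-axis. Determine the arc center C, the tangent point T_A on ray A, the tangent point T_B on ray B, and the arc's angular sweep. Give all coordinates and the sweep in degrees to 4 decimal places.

bisector direction at 211.9951° = (-0.848093,-0.529847)
center distance |VC| = r/sin(θ/2) = 11.753707/sin(72.7779°) = 12.305430
C = V + |VC|·bis = (-10.2904,15.2235)
T_A = V + ((C−V)·d_A)·d_A = V + 3.6433·d_A = (-2.6130,24.1233)
T_B = V + ((C−V)·d_B)·d_B = V + 3.6433·d_B = (1.0748,18.2206)
sweep = 180° − θ = 34.4442°

center=(-10.2904,15.2235) T_A=(-2.6130,24.1233) T_B=(1.0748,18.2206) sweep=34.4442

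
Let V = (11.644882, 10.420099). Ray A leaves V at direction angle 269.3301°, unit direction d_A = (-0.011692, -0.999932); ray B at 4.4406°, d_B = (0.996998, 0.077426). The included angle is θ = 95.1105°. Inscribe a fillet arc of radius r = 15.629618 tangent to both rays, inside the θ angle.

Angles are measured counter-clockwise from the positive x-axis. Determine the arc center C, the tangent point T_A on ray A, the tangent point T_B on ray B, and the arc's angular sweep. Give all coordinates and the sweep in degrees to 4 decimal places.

bisector direction at 316.8854° = (0.729988,-0.683460)
center distance |VC| = r/sin(θ/2) = 15.629618/sin(47.5553°) = 21.180397
C = V + |VC|·bis = (27.1063,-4.0559)
T_A = V + ((C−V)·d_A)·d_A = V + 14.2942·d_A = (11.4778,-3.8731)
T_B = V + ((C−V)·d_B)·d_B = V + 14.2942·d_B = (25.8962,11.5268)
sweep = 180° − θ = 84.8895°

center=(27.1063,-4.0559) T_A=(11.4778,-3.8731) T_B=(25.8962,11.5268) sweep=84.8895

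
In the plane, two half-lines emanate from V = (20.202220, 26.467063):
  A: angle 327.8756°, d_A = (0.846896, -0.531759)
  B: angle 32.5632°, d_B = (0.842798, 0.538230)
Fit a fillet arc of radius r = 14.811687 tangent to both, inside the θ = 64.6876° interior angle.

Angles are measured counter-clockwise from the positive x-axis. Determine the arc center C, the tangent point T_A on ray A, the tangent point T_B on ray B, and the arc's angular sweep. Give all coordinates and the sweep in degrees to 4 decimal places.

bisector direction at 0.2194° = (0.999993,0.003829)
center distance |VC| = r/sin(θ/2) = 14.811687/sin(32.3438°) = 27.685481
C = V + |VC|·bis = (47.8875,26.5731)
T_A = V + ((C−V)·d_A)·d_A = V + 23.3902·d_A = (40.0112,14.0291)
T_B = V + ((C−V)·d_B)·d_B = V + 23.3902·d_B = (39.9154,39.0563)
sweep = 180° − θ = 115.3124°

center=(47.8875,26.5731) T_A=(40.0112,14.0291) T_B=(39.9154,39.0563) sweep=115.3124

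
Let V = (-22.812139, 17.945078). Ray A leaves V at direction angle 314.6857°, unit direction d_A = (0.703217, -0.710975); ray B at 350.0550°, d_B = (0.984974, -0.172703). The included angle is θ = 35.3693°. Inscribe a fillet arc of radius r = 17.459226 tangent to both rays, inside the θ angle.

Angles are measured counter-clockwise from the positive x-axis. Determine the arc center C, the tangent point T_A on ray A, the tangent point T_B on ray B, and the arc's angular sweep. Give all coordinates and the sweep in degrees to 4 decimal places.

center=(28.1074,-8.7086) T_A=(15.6944,-20.9862) T_B=(31.1227,8.4883) sweep=144.6307

bisector direction at 332.3703° = (0.885964,-0.463755)
center distance |VC| = r/sin(θ/2) = 17.459226/sin(17.6847°) = 57.473669
C = V + |VC|·bis = (28.1074,-8.7086)
T_A = V + ((C−V)·d_A)·d_A = V + 54.7576·d_A = (15.6944,-20.9862)
T_B = V + ((C−V)·d_B)·d_B = V + 54.7576·d_B = (31.1227,8.4883)
sweep = 180° − θ = 144.6307°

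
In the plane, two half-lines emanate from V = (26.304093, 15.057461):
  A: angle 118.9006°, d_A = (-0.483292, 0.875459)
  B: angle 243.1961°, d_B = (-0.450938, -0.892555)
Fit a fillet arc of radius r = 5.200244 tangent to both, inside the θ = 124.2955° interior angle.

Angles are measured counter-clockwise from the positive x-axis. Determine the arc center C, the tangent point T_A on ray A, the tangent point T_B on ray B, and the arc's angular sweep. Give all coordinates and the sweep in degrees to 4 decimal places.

center=(20.4235,14.9499) T_A=(24.9761,17.4631) T_B=(25.0650,12.6049) sweep=55.7045

bisector direction at 181.0483° = (-0.999833,-0.018296)
center distance |VC| = r/sin(θ/2) = 5.200244/sin(62.1478°) = 5.881596
C = V + |VC|·bis = (20.4235,14.9499)
T_A = V + ((C−V)·d_A)·d_A = V + 2.7478·d_A = (24.9761,17.4631)
T_B = V + ((C−V)·d_B)·d_B = V + 2.7478·d_B = (25.0650,12.6049)
sweep = 180° − θ = 55.7045°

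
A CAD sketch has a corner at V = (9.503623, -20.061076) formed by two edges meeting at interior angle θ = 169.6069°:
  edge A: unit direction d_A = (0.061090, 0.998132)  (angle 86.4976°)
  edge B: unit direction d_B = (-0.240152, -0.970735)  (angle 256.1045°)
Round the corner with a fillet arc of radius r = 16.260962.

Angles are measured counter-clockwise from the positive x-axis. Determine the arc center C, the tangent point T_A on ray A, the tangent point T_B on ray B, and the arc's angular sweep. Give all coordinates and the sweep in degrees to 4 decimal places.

center=(-6.6366,-17.5916) T_A=(9.5940,-18.5850) T_B=(9.1485,-21.4967) sweep=10.3931

bisector direction at 171.3011° = (-0.988497,0.151243)
center distance |VC| = r/sin(θ/2) = 16.260962/sin(84.8034°) = 16.328073
C = V + |VC|·bis = (-6.6366,-17.5916)
T_A = V + ((C−V)·d_A)·d_A = V + 1.4789·d_A = (9.5940,-18.5850)
T_B = V + ((C−V)·d_B)·d_B = V + 1.4789·d_B = (9.1485,-21.4967)
sweep = 180° − θ = 10.3931°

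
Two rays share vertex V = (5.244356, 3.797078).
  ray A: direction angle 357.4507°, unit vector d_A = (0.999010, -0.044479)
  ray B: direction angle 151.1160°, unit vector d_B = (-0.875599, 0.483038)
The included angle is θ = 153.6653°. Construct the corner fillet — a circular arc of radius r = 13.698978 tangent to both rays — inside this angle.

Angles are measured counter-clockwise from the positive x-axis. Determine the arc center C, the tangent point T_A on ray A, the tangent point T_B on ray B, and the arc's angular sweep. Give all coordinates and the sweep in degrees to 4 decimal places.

center=(9.0553,17.3400) T_A=(8.4460,3.6545) T_B=(2.4382,5.3451) sweep=26.3347

bisector direction at 74.2833° = (0.270880,0.962613)
center distance |VC| = r/sin(θ/2) = 13.698978/sin(76.8327°) = 14.068864
C = V + |VC|·bis = (9.0553,17.3400)
T_A = V + ((C−V)·d_A)·d_A = V + 3.2048·d_A = (8.4460,3.6545)
T_B = V + ((C−V)·d_B)·d_B = V + 3.2048·d_B = (2.4382,5.3451)
sweep = 180° − θ = 26.3347°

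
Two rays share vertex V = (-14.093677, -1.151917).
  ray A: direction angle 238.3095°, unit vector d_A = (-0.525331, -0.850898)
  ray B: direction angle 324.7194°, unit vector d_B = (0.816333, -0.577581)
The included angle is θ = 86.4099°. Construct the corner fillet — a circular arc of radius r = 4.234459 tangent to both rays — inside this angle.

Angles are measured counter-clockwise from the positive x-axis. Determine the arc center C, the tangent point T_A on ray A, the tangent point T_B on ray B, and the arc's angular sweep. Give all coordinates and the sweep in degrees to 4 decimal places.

center=(-12.8590,-7.2126) T_A=(-16.4621,-4.9882) T_B=(-10.4133,-3.7559) sweep=93.5901

bisector direction at 281.5145° = (0.199615,-0.979874)
center distance |VC| = r/sin(θ/2) = 4.234459/sin(43.2049°) = 6.185213
C = V + |VC|·bis = (-12.8590,-7.2126)
T_A = V + ((C−V)·d_A)·d_A = V + 4.5085·d_A = (-16.4621,-4.9882)
T_B = V + ((C−V)·d_B)·d_B = V + 4.5085·d_B = (-10.4133,-3.7559)
sweep = 180° − θ = 93.5901°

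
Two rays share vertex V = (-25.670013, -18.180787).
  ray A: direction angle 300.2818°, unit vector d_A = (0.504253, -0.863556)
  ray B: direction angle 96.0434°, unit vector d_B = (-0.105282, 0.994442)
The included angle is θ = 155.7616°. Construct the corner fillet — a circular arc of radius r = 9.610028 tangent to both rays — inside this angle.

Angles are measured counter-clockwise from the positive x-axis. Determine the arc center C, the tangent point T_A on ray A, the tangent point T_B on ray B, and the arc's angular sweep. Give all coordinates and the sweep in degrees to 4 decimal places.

center=(-16.3307,-15.1169) T_A=(-24.6294,-19.9628) T_B=(-25.8873,-16.1287) sweep=24.2384

bisector direction at 18.1626° = (0.950176,0.311715)
center distance |VC| = r/sin(θ/2) = 9.610028/sin(77.8808°) = 9.829090
C = V + |VC|·bis = (-16.3307,-15.1169)
T_A = V + ((C−V)·d_A)·d_A = V + 2.0636·d_A = (-24.6294,-19.9628)
T_B = V + ((C−V)·d_B)·d_B = V + 2.0636·d_B = (-25.8873,-16.1287)
sweep = 180° − θ = 24.2384°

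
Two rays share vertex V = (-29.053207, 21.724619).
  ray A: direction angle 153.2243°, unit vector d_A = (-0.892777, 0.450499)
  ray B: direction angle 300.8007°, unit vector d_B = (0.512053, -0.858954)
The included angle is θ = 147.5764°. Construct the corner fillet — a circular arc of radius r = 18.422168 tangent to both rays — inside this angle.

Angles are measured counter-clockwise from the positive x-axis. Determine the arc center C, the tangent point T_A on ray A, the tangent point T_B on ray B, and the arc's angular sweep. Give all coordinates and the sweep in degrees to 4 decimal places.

center=(-42.1343,7.6907) T_A=(-33.8351,24.1376) T_B=(-26.3105,17.1238) sweep=32.4236

bisector direction at 227.0125° = (-0.681839,-0.731502)
center distance |VC| = r/sin(θ/2) = 18.422168/sin(73.7882°) = 19.185038
C = V + |VC|·bis = (-42.1343,7.6907)
T_A = V + ((C−V)·d_A)·d_A = V + 5.3562·d_A = (-33.8351,24.1376)
T_B = V + ((C−V)·d_B)·d_B = V + 5.3562·d_B = (-26.3105,17.1238)
sweep = 180° − θ = 32.4236°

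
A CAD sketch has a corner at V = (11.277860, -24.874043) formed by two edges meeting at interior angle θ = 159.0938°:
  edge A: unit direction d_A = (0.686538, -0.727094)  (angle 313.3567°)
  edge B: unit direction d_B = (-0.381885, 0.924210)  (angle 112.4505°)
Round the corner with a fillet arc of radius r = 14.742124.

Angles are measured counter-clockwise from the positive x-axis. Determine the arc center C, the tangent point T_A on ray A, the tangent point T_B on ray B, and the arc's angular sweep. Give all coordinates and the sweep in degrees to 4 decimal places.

center=(23.8640,-16.7306) T_A=(13.1451,-26.8516) T_B=(10.2392,-22.3604) sweep=20.9062

bisector direction at 32.9036° = (0.839586,0.543227)
center distance |VC| = r/sin(θ/2) = 14.742124/sin(79.5469°) = 14.990917
C = V + |VC|·bis = (23.8640,-16.7306)
T_A = V + ((C−V)·d_A)·d_A = V + 2.7198·d_A = (13.1451,-26.8516)
T_B = V + ((C−V)·d_B)·d_B = V + 2.7198·d_B = (10.2392,-22.3604)
sweep = 180° − θ = 20.9062°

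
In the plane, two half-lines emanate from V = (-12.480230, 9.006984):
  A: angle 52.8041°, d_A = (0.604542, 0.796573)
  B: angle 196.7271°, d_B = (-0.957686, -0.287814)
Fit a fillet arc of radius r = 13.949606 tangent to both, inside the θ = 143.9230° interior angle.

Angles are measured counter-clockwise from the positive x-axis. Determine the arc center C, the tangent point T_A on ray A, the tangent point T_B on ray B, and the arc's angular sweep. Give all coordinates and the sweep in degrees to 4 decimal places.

center=(-20.8458,21.0588) T_A=(-9.7339,12.6257) T_B=(-16.8309,7.6995) sweep=36.0770

bisector direction at 124.7656° = (-0.570220,0.821492)
center distance |VC| = r/sin(θ/2) = 13.949606/sin(71.9615°) = 14.670690
C = V + |VC|·bis = (-20.8458,21.0588)
T_A = V + ((C−V)·d_A)·d_A = V + 4.5429·d_A = (-9.7339,12.6257)
T_B = V + ((C−V)·d_B)·d_B = V + 4.5429·d_B = (-16.8309,7.6995)
sweep = 180° − θ = 36.0770°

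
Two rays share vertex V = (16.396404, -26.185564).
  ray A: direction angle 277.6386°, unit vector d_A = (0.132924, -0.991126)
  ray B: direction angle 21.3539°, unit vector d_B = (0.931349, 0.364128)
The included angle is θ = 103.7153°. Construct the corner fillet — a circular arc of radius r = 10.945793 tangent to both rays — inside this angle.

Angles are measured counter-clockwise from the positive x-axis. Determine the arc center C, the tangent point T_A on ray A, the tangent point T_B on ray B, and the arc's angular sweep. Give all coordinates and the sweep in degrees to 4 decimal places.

bisector direction at 329.4962° = (0.861596,-0.507595)
center distance |VC| = r/sin(θ/2) = 10.945793/sin(51.8576°) = 13.917469
C = V + |VC|·bis = (28.3876,-33.2500)
T_A = V + ((C−V)·d_A)·d_A = V + 8.5957·d_A = (17.5390,-34.7050)
T_B = V + ((C−V)·d_B)·d_B = V + 8.5957·d_B = (24.4020,-23.0556)
sweep = 180° − θ = 76.2847°

center=(28.3876,-33.2500) T_A=(17.5390,-34.7050) T_B=(24.4020,-23.0556) sweep=76.2847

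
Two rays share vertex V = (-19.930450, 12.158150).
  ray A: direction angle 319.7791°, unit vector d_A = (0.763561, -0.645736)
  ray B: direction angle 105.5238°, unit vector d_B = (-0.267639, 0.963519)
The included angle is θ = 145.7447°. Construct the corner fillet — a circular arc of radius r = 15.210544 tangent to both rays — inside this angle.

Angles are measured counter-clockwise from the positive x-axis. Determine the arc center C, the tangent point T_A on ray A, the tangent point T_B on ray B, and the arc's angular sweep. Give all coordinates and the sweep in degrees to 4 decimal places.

center=(-6.5293,20.7455) T_A=(-16.3513,9.1313) T_B=(-21.1850,16.6746) sweep=34.2553

bisector direction at 32.6515° = (0.841968,0.539527)
center distance |VC| = r/sin(θ/2) = 15.210544/sin(72.8723°) = 15.916421
C = V + |VC|·bis = (-6.5293,20.7455)
T_A = V + ((C−V)·d_A)·d_A = V + 4.6874·d_A = (-16.3513,9.1313)
T_B = V + ((C−V)·d_B)·d_B = V + 4.6874·d_B = (-21.1850,16.6746)
sweep = 180° − θ = 34.2553°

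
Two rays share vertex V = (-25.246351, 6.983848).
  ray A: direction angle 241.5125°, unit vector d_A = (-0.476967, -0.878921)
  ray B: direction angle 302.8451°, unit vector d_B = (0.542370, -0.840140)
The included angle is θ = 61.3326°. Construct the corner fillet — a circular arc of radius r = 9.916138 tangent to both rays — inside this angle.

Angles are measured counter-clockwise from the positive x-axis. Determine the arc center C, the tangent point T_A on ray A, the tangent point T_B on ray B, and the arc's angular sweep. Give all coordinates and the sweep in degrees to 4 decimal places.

bisector direction at 272.1788° = (0.038018,-0.999277)
center distance |VC| = r/sin(θ/2) = 9.916138/sin(30.6663°) = 19.441994
C = V + |VC|·bis = (-24.5072,-12.4441)
T_A = V + ((C−V)·d_A)·d_A = V + 16.7231·d_A = (-33.2227,-7.7144)
T_B = V + ((C−V)·d_B)·d_B = V + 16.7231·d_B = (-16.1763,-7.0659)
sweep = 180° − θ = 118.6674°

center=(-24.5072,-12.4441) T_A=(-33.2227,-7.7144) T_B=(-16.1763,-7.0659) sweep=118.6674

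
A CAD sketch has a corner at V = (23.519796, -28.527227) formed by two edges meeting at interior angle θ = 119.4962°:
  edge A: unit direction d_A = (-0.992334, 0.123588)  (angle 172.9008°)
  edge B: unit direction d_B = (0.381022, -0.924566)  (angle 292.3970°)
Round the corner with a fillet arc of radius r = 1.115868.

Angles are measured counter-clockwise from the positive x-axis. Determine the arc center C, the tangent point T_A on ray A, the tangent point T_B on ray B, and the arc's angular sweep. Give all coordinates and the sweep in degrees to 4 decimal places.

bisector direction at 232.6489° = (-0.606698,-0.794933)
center distance |VC| = r/sin(θ/2) = 1.115868/sin(59.7481°) = 1.291785
C = V + |VC|·bis = (22.7361,-29.5541)
T_A = V + ((C−V)·d_A)·d_A = V + 0.6508·d_A = (22.8740,-28.4468)
T_B = V + ((C−V)·d_B)·d_B = V + 0.6508·d_B = (23.7678,-29.1289)
sweep = 180° − θ = 60.5038°

center=(22.7361,-29.5541) T_A=(22.8740,-28.4468) T_B=(23.7678,-29.1289) sweep=60.5038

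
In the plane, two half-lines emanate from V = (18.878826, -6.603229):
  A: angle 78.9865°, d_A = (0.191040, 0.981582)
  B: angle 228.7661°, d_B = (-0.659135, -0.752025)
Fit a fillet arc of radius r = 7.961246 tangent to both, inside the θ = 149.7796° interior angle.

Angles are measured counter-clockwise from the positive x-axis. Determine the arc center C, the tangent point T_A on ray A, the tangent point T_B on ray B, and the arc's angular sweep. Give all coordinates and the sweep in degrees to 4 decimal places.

center=(11.4749,-2.9723) T_A=(19.2895,-4.4932) T_B=(17.4619,-8.2198) sweep=30.2204

bisector direction at 153.8763° = (-0.897846,0.440311)
center distance |VC| = r/sin(θ/2) = 7.961246/sin(74.8898°) = 8.246353
C = V + |VC|·bis = (11.4749,-2.9723)
T_A = V + ((C−V)·d_A)·d_A = V + 2.1496·d_A = (19.2895,-4.4932)
T_B = V + ((C−V)·d_B)·d_B = V + 2.1496·d_B = (17.4619,-8.2198)
sweep = 180° − θ = 30.2204°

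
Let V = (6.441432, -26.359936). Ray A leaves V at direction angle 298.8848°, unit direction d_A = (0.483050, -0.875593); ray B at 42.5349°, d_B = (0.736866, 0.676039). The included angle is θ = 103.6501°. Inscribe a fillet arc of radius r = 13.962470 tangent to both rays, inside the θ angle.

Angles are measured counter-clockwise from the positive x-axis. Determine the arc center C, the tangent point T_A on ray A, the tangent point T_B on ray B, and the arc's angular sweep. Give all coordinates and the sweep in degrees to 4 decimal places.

bisector direction at 350.7098° = (0.986883,-0.161434)
center distance |VC| = r/sin(θ/2) = 13.962470/sin(51.8250°) = 17.761083
C = V + |VC|·bis = (23.9696,-29.2272)
T_A = V + ((C−V)·d_A)·d_A = V + 10.9775·d_A = (11.7441,-35.9718)
T_B = V + ((C−V)·d_B)·d_B = V + 10.9775·d_B = (14.5304,-18.9387)
sweep = 180° − θ = 76.3499°

center=(23.9696,-29.2272) T_A=(11.7441,-35.9718) T_B=(14.5304,-18.9387) sweep=76.3499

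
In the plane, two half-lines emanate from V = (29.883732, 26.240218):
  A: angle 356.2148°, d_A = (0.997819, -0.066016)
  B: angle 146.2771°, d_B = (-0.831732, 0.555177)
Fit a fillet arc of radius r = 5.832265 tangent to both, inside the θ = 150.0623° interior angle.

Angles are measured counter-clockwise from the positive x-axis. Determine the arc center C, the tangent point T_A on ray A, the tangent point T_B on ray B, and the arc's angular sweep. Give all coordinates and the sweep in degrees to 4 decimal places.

bisector direction at 71.2459° = (0.321506,0.946907)
center distance |VC| = r/sin(θ/2) = 5.832265/sin(75.0311°) = 6.037126
C = V + |VC|·bis = (31.8247,31.9568)
T_A = V + ((C−V)·d_A)·d_A = V + 1.5594·d_A = (31.4397,26.1373)
T_B = V + ((C−V)·d_B)·d_B = V + 1.5594·d_B = (28.5868,27.1059)
sweep = 180° − θ = 29.9377°

center=(31.8247,31.9568) T_A=(31.4397,26.1373) T_B=(28.5868,27.1059) sweep=29.9377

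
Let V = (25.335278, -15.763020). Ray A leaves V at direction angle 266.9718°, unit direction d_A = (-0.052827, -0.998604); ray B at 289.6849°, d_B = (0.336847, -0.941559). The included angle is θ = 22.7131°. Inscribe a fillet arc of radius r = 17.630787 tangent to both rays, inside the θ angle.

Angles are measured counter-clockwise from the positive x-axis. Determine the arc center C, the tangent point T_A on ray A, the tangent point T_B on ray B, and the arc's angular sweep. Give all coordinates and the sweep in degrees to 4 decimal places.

bisector direction at 278.3284° = (0.144846,-0.989454)
center distance |VC| = r/sin(θ/2) = 17.630787/sin(11.3566°) = 89.535513
C = V + |VC|·bis = (38.3041,-104.3543)
T_A = V + ((C−V)·d_A)·d_A = V + 87.7825·d_A = (20.6980,-103.4229)
T_B = V + ((C−V)·d_B)·d_B = V + 87.7825·d_B = (54.9046,-98.4154)
sweep = 180° − θ = 157.2869°

center=(38.3041,-104.3543) T_A=(20.6980,-103.4229) T_B=(54.9046,-98.4154) sweep=157.2869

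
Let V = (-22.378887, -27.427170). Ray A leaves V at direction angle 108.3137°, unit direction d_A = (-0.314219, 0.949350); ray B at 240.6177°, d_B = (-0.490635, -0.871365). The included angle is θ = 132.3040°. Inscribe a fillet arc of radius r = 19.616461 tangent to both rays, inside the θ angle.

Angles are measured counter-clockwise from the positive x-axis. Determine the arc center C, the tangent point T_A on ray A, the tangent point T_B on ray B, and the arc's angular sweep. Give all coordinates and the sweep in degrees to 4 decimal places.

center=(-43.7265,-25.3587) T_A=(-25.1036,-19.1949) T_B=(-26.6334,-34.9832) sweep=47.6960

bisector direction at 174.4657° = (-0.995339,0.096442)
center distance |VC| = r/sin(θ/2) = 19.616461/sin(66.1520°) = 21.447633
C = V + |VC|·bis = (-43.7265,-25.3587)
T_A = V + ((C−V)·d_A)·d_A = V + 8.6715·d_A = (-25.1036,-19.1949)
T_B = V + ((C−V)·d_B)·d_B = V + 8.6715·d_B = (-26.6334,-34.9832)
sweep = 180° − θ = 47.6960°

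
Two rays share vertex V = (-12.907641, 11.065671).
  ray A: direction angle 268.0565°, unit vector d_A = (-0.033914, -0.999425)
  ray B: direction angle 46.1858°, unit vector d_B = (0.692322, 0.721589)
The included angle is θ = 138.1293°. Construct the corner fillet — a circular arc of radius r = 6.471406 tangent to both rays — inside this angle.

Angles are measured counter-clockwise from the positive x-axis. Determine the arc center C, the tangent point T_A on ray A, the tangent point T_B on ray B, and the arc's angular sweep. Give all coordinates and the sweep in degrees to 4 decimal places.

bisector direction at 337.1212° = (0.921329,-0.388784)
center distance |VC| = r/sin(θ/2) = 6.471406/sin(69.0647°) = 6.928817
C = V + |VC|·bis = (-6.5239,8.3719)
T_A = V + ((C−V)·d_A)·d_A = V + 2.4758·d_A = (-12.9916,8.5913)
T_B = V + ((C−V)·d_B)·d_B = V + 2.4758·d_B = (-11.1936,12.8522)
sweep = 180° − θ = 41.8707°

center=(-6.5239,8.3719) T_A=(-12.9916,8.5913) T_B=(-11.1936,12.8522) sweep=41.8707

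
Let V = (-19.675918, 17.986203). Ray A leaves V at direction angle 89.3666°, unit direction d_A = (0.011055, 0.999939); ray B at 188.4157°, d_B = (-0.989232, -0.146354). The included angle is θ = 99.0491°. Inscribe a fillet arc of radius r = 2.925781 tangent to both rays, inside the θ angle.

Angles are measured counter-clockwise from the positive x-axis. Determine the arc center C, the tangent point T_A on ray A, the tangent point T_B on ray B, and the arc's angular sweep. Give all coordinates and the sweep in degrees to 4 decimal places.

center=(-22.5739,20.5151) T_A=(-19.6483,20.4827) T_B=(-22.1457,17.6208) sweep=80.9509

bisector direction at 138.8912° = (-0.753462,0.657492)
center distance |VC| = r/sin(θ/2) = 2.925781/sin(49.5245°) = 3.846249
C = V + |VC|·bis = (-22.5739,20.5151)
T_A = V + ((C−V)·d_A)·d_A = V + 2.4967·d_A = (-19.6483,20.4827)
T_B = V + ((C−V)·d_B)·d_B = V + 2.4967·d_B = (-22.1457,17.6208)
sweep = 180° − θ = 80.9509°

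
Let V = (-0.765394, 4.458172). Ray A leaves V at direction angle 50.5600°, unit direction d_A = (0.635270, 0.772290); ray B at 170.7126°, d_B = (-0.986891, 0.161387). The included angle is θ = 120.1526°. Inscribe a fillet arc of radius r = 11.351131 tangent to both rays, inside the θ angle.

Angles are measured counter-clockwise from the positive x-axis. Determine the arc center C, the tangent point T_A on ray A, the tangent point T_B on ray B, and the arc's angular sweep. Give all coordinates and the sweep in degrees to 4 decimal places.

center=(-5.3813,16.7149) T_A=(3.3851,9.5039) T_B=(-7.2132,5.5126) sweep=59.8474

bisector direction at 110.6363° = (-0.352435,0.935836)
center distance |VC| = r/sin(θ/2) = 11.351131/sin(60.0763°) = 13.097099
C = V + |VC|·bis = (-5.3813,16.7149)
T_A = V + ((C−V)·d_A)·d_A = V + 6.5334·d_A = (3.3851,9.5039)
T_B = V + ((C−V)·d_B)·d_B = V + 6.5334·d_B = (-7.2132,5.5126)
sweep = 180° − θ = 59.8474°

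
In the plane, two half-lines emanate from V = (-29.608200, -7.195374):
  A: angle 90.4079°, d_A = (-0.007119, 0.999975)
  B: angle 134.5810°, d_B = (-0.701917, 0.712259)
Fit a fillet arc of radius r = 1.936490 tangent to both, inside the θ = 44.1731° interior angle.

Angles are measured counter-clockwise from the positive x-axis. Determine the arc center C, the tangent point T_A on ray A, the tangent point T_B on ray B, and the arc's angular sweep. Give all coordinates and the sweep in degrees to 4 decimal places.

center=(-31.5786,-2.4371) T_A=(-29.6422,-2.4233) T_B=(-32.9579,-3.7963) sweep=135.8269

bisector direction at 112.4945° = (-0.382594,0.923917)
center distance |VC| = r/sin(θ/2) = 1.936490/sin(22.0865°) = 5.150147
C = V + |VC|·bis = (-31.5786,-2.4371)
T_A = V + ((C−V)·d_A)·d_A = V + 4.7722·d_A = (-29.6422,-2.4233)
T_B = V + ((C−V)·d_B)·d_B = V + 4.7722·d_B = (-32.9579,-3.7963)
sweep = 180° − θ = 135.8269°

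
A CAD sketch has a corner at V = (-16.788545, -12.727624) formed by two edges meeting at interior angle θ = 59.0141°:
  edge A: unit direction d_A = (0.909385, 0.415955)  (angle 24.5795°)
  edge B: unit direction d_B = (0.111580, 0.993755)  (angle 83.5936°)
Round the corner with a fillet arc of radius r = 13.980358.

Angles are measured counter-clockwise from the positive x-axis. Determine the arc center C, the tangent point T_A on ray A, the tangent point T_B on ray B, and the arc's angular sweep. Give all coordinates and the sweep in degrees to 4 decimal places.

center=(-0.1391,10.2613) T_A=(5.6761,-2.4522) T_B=(-14.0322,11.8212) sweep=120.9859

bisector direction at 54.0865° = (0.586562,0.809904)
center distance |VC| = r/sin(θ/2) = 13.980358/sin(29.5070°) = 28.384747
C = V + |VC|·bis = (-0.1391,10.2613)
T_A = V + ((C−V)·d_A)·d_A = V + 24.7031·d_A = (5.6761,-2.4522)
T_B = V + ((C−V)·d_B)·d_B = V + 24.7031·d_B = (-14.0322,11.8212)
sweep = 180° − θ = 120.9859°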